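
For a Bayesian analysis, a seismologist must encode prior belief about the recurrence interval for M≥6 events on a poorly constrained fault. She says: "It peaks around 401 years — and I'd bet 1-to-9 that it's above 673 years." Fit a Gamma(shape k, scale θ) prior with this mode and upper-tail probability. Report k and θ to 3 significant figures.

Gamma(k,θ) with k>1 has mode (k−1)θ, so θ = 401/(k−1).
Need P(X < 673) = 0.9 with θ tied to k this way. Start at k = 2, θ = 401: P(X<673) ≈ 0.500.
Too low — raise k to concentrate. Iterating converges to k ≈ 8.05.
Then θ = 401/(8.05−1) ≈ 56.9.

k ≈ 8.05, θ ≈ 56.9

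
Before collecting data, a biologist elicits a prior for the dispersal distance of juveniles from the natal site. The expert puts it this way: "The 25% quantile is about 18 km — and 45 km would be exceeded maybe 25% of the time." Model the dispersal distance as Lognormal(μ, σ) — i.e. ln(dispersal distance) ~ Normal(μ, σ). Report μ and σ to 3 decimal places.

μ ≈ 3.349, σ ≈ 0.679

If T ~ Lognormal(μ,σ) then ln T ~ Normal(μ,σ), so the p-quantile of ln T is μ + z_p·σ.
ln(18) = 2.89 and ln(45) = 3.807; z_{0.25} = -0.6745, z_{0.75} = 0.6745.
σ = (3.807 − 2.89)/(0.6745 − (-0.6745)) = 0.679.
μ = 2.89 − (-0.6745)·0.679 = 3.349.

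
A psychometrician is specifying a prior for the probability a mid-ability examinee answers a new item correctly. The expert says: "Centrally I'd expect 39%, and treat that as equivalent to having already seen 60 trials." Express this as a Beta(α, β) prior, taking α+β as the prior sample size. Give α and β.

Under the effective-sample-size interpretation, Beta(α, β) has prior mean α/(α+β) and prior sample size α+β.
So α+β = 60 and α/(α+β) = 0.39, giving α = 0.39·60 = 23.4 and β = 60 − 23.4 = 36.6.

α = 23.4, β = 36.6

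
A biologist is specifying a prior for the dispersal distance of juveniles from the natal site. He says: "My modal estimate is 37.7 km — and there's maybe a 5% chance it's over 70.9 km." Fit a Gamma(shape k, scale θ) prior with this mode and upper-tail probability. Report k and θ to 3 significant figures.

Gamma(k,θ) with k>1 has mode (k−1)θ, so θ = 37.7/(k−1).
Need P(X < 70.9) = 0.95 with θ tied to k this way. Start at k = 2, θ = 37.7: P(X<70.9) ≈ 0.561.
Too low — raise k to concentrate. Iterating converges to k ≈ 7.97.
Then θ = 37.7/(7.97−1) ≈ 5.41.

k ≈ 7.97, θ ≈ 5.41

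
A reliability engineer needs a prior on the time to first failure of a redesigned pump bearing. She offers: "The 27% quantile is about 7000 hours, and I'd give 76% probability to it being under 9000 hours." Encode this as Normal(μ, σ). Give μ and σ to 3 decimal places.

For Normal(μ,σ), the p-quantile is μ + z_p·σ. Here z_{0.27} = -0.6128, z_{0.76} = 0.7063.
So 7000 = μ − 0.6128σ and 9000 = μ + 0.7063σ.
Subtracting: σ = (9000 − 7000)/(0.7063 − (-0.6128)) = 1516.167.
Then μ = 7000 − (-0.6128)·1516.167 = 7929.127.

μ = 7929.127, σ = 1516.167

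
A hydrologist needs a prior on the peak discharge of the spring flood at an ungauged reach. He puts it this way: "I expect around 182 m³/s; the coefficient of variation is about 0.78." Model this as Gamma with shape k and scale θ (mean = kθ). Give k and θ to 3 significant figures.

k ≈ 1.64, θ ≈ 111

For Gamma(k, scale θ): mean = kθ, variance = kθ², so CV = 1/√k.
CV = 0.78, hence k = 1/CV² = 1.64.
Then θ = mean/k = 182/1.64 = 111.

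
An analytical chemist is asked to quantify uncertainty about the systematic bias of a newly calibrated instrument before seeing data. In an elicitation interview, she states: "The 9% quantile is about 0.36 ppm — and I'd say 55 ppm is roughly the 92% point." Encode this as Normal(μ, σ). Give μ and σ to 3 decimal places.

μ = 27.040, σ = 19.899

For Normal(μ,σ), the p-quantile is μ + z_p·σ. Here z_{0.09} = -1.341, z_{0.92} = 1.405.
So 0.36 = μ − 1.341σ and 55 = μ + 1.405σ.
Subtracting: σ = (55 − 0.36)/(1.405 − (-1.341)) = 19.899.
Then μ = 0.36 − (-1.341)·19.899 = 27.040.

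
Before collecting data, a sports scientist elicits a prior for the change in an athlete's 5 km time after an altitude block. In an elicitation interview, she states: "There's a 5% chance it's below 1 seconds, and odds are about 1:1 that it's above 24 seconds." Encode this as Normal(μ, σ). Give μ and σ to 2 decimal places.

μ = 24.00, σ = 13.98

For Normal(μ,σ), the p-quantile is μ + z_p·σ. Here z_{0.05} = -1.645, z_{0.5} = 0.
So 1 = μ − 1.645σ and 24 = μ + 0σ.
Subtracting: σ = (24 − 1)/(0 − (-1.645)) = 13.98.
Then μ = 1 − (-1.645)·13.98 = 24.00.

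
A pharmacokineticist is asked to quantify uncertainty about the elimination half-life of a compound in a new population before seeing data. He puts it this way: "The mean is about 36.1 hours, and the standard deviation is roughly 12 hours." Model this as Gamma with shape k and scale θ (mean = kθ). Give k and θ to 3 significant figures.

For Gamma(k, scale θ): mean = kθ, variance = kθ², so CV = 1/√k.
CV = SD/mean = 12/36.1 = 0.3324, hence k = 1/CV² = 9.05.
Then θ = mean/k = 36.1/9.05 = 3.99.

k ≈ 9.05, θ ≈ 3.99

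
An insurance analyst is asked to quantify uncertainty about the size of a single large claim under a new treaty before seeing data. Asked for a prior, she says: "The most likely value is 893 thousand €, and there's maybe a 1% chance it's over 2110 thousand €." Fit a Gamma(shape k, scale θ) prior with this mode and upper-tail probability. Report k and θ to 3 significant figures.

Gamma(k,θ) with k>1 has mode (k−1)θ, so θ = 893/(k−1).
Need P(X < 2110) = 0.99 with θ tied to k this way. Start at k = 2, θ = 893: P(X<2110) ≈ 0.683.
Too low — raise k to concentrate. Iterating converges to k ≈ 7.43.
Then θ = 893/(7.43−1) ≈ 139.

k ≈ 7.43, θ ≈ 139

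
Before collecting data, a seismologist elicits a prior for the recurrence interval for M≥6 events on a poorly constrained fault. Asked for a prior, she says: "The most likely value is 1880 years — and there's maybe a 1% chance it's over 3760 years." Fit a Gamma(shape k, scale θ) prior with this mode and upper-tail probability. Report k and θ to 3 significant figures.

Gamma(k,θ) with k>1 has mode (k−1)θ, so θ = 1880/(k−1).
Need P(X < 3760) = 0.99 with θ tied to k this way. Start at k = 2, θ = 1880: P(X<3760) ≈ 0.594.
Too low — raise k to concentrate. Iterating converges to k ≈ 11.2.
Then θ = 1880/(11.2−1) ≈ 184.

k ≈ 11.2, θ ≈ 184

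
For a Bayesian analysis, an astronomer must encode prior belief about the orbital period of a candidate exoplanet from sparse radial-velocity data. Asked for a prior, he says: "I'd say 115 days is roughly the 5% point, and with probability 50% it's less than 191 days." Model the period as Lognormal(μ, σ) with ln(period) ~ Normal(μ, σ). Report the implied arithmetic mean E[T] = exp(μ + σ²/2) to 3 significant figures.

E[T] ≈ 200 days

If T ~ Lognormal(μ,σ) then ln T ~ Normal(μ,σ), so the p-quantile of ln T is μ + z_p·σ.
ln(115) = 4.745 and ln(191) = 5.252; z_{0.05} = -1.645, z_{0.5} = 0.
σ = (5.252 − 4.745)/(0 − (-1.645)) = 0.308.
μ = 4.745 − (-1.645)·0.308 = 5.252.
E[T] = exp(μ + σ²/2) = exp(5.252 + 0.0476) = 200 days.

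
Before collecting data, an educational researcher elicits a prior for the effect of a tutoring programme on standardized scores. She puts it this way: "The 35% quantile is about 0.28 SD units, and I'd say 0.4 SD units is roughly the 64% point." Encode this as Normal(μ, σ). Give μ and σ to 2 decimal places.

The p-quantile of Normal(μ,σ) is μ + z_p·σ, with z_{0.35} = -0.3853 and z_{0.64} = 0.3585.
Eliminate σ: μ = (z₂·x₁ − z₁·x₂)/(z₂ − z₁) = (0.3585·0.28 − (-0.3853)·0.4)/0.7438 = 0.34.
Then σ = (x₂ − x₁)/(z₂ − z₁) = (0.4 − 0.28)/0.7438 = 0.16.

μ = 0.34, σ = 0.16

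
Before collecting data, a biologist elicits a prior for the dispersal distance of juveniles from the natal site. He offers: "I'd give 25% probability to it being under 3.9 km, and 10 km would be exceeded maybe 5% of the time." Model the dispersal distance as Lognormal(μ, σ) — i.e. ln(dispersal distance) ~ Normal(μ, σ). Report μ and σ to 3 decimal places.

If T ~ Lognormal(μ,σ) then ln T ~ Normal(μ,σ), so the p-quantile of ln T is μ + z_p·σ.
ln(3.9) = 1.361 and ln(10) = 2.303; z_{0.25} = -0.6745, z_{0.95} = 1.645.
σ = (2.303 − 1.361)/(1.645 − (-0.6745)) = 0.406.
μ = 1.361 − (-0.6745)·0.406 = 1.635.

μ ≈ 1.635, σ ≈ 0.406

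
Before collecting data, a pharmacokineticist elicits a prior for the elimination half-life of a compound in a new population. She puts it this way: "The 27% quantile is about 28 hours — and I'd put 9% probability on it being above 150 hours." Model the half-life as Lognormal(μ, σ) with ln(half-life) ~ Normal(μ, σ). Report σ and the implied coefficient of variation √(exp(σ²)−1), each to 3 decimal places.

If T ~ Lognormal(μ,σ) then ln T ~ Normal(μ,σ), so the p-quantile of ln T is μ + z_p·σ.
ln(28) = 3.332 and ln(150) = 5.011; z_{0.27} = -0.6128, z_{0.91} = 1.341.
σ = (5.011 − 3.332)/(1.341 − (-0.6128)) = 0.859.
μ = 3.332 − (-0.6128)·0.859 = 3.859.
CV = √(exp(σ²)−1) = √(exp(0.7382)−1) = 1.045.

σ ≈ 0.859, CV ≈ 1.045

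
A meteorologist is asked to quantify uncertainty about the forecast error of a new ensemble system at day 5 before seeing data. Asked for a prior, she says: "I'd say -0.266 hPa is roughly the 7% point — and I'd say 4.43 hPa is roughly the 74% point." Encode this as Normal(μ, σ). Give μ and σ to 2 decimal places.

μ = 3.00, σ = 2.22

The p-quantile of Normal(μ,σ) is μ + z_p·σ, with z_{0.07} = -1.476 and z_{0.74} = 0.6433.
Eliminate σ: μ = (z₂·x₁ − z₁·x₂)/(z₂ − z₁) = (0.6433·-0.266 − (-1.476)·4.43)/2.119 = 3.00.
Then σ = (x₂ − x₁)/(z₂ − z₁) = (4.43 − -0.266)/2.119 = 2.22.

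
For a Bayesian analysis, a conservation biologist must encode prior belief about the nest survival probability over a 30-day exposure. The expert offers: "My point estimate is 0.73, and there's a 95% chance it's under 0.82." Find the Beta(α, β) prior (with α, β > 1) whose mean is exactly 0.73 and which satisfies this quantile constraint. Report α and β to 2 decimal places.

With mean 0.73 fixed, write α = 0.73s, β = 0.27s where s = α+β.
Need P(θ < 0.82) = 0.95 under Beta(0.73s, 0.27s). Normal approximation: (q−m)/√(m(1−m)/s) ≈ z_{0.95} = 1.64, so s ≈ 0.73·0.27·(1.64)²/(0.82−0.73)² = 65.8.
At s = 65.8: P(θ<0.82) ≈ 0.960. Adjusting to match 0.95 gives s ≈ 58.59.
So α = 0.73·58.59 ≈ 42.77, β = 0.27·58.59 ≈ 15.82.

α ≈ 42.77, β ≈ 15.82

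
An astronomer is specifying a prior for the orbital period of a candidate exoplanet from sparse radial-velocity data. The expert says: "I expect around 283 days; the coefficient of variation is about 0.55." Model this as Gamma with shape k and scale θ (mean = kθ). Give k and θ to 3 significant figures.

For Gamma(k, scale θ): mean = kθ, variance = kθ², so CV = 1/√k.
CV = 0.55, hence k = 1/CV² = 3.31.
Then θ = mean/k = 283/3.31 = 85.6.

k ≈ 3.31, θ ≈ 85.6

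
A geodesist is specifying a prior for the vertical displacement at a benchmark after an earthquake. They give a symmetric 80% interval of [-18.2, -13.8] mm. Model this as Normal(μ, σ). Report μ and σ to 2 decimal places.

μ = -16.00, σ = 1.72

A symmetric 80% interval runs μ ± z·σ with z = 1.282.
Half-width = 2.2, so σ = 2.2/1.282 = 1.72.
μ is the interval midpoint, -16.00.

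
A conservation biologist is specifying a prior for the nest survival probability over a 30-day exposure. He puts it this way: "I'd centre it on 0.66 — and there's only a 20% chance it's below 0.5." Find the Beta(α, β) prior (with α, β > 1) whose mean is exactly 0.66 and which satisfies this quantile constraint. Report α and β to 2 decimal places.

α ≈ 3.86, β ≈ 1.99

With mean 0.66 fixed, write α = 0.66s, β = 0.34s where s = α+β.
Need P(θ < 0.5) = 0.2 under Beta(0.66s, 0.34s). Normal approximation: (q−m)/√(m(1−m)/s) ≈ z_{0.2} = -0.842, so s ≈ 0.66·0.34·(-0.842)²/(0.5−0.66)² = 6.2.
At s = 6.2: P(θ<0.5) ≈ 0.194. Adjusting to match 0.2 gives s ≈ 5.85.
So α = 0.66·5.85 ≈ 3.86, β = 0.34·5.85 ≈ 1.99.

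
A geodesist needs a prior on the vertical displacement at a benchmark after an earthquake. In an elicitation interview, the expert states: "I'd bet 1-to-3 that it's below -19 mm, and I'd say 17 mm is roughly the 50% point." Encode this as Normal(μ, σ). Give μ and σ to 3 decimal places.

The p-quantile of Normal(μ,σ) is μ + z_p·σ, with z_{0.25} = -0.6745 and z_{0.5} = 0.
Eliminate σ: μ = (z₂·x₁ − z₁·x₂)/(z₂ − z₁) = (0·-19 − (-0.6745)·17)/0.6745 = 17.000.
Then σ = (x₂ − x₁)/(z₂ − z₁) = (17 − -19)/0.6745 = 53.374.

μ = 17.000, σ = 53.374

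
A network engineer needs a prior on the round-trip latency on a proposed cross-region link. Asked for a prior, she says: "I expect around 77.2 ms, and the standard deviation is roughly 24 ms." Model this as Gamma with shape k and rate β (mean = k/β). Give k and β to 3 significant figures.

k ≈ 10.3, β ≈ 0.134

For Gamma(k, rate β): mean = k/β, variance = k/β², so CV = 1/√k.
CV = SD/mean = 24/77.2 = 0.3109, hence k = 1/CV² = 10.3.
Then β = k/mean = 10.3/77.2 = 0.134.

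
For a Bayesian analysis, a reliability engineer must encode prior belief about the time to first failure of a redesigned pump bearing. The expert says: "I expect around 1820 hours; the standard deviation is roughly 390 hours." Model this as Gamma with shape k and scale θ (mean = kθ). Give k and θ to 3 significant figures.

k ≈ 21.8, θ ≈ 83.6

For Gamma(k, scale θ): mean = kθ, variance = kθ², so CV = 1/√k.
CV = SD/mean = 390/1820 = 0.2143, hence k = 1/CV² = 21.8.
Then θ = mean/k = 1820/21.8 = 83.6.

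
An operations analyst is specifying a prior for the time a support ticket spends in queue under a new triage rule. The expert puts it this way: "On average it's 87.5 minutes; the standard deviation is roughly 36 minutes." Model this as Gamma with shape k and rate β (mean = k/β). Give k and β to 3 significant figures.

k ≈ 5.91, β ≈ 0.0675

For Gamma(k, rate β): mean = k/β, variance = k/β², so CV = 1/√k.
CV = SD/mean = 36/87.5 = 0.4114, hence k = 1/CV² = 5.91.
Then β = k/mean = 5.91/87.5 = 0.0675.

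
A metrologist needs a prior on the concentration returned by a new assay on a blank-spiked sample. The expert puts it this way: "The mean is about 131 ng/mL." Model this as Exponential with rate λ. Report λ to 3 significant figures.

λ ≈ 0.00763

Exponential mean = 1/λ, so λ = 1/131.0 = 0.00763.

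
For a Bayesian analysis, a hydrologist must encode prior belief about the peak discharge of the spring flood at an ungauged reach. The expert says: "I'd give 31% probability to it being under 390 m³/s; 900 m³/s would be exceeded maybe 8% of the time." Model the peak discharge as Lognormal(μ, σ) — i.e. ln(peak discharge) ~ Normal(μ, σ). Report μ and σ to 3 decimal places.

μ ≈ 6.184, σ ≈ 0.440

If T ~ Lognormal(μ,σ) then ln T ~ Normal(μ,σ), so the p-quantile of ln T is μ + z_p·σ.
ln(390) = 5.966 and ln(900) = 6.802; z_{0.31} = -0.4959, z_{0.92} = 1.405.
σ = (6.802 − 5.966)/(1.405 − (-0.4959)) = 0.440.
μ = 5.966 − (-0.4959)·0.440 = 6.184.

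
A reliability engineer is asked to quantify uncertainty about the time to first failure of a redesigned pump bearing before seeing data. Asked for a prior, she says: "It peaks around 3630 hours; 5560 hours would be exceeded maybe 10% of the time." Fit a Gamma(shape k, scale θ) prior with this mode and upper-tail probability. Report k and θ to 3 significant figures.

k ≈ 11.3, θ ≈ 354

Gamma(k,θ) with k>1 has mode (k−1)θ, so θ = 3630/(k−1).
Need P(X < 5560) = 0.9 with θ tied to k this way. Start at k = 2, θ = 3630: P(X<5560) ≈ 0.453.
Too low — raise k to concentrate. Iterating converges to k ≈ 11.3.
Then θ = 3630/(11.3−1) ≈ 354.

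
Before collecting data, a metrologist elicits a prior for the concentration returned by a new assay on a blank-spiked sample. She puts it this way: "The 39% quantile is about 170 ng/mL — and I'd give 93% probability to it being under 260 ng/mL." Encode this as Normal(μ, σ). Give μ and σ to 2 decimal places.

μ = 184.32, σ = 51.28

For Normal(μ,σ), the p-quantile is μ + z_p·σ. Here z_{0.39} = -0.2793, z_{0.93} = 1.476.
So 170 = μ − 0.2793σ and 260 = μ + 1.476σ.
Subtracting: σ = (260 − 170)/(1.476 − (-0.2793)) = 51.28.
Then μ = 170 − (-0.2793)·51.28 = 184.32.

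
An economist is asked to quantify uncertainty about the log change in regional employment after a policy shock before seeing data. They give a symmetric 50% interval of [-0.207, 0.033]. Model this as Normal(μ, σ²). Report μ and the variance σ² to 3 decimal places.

A symmetric 50% interval runs μ ± z·σ with z = 0.6745.
Half-width = 0.12, so σ = 0.12/0.6745 = 0.1779 and σ² = 0.032.
μ is the interval midpoint, -0.087.

μ = -0.087, σ² = 0.032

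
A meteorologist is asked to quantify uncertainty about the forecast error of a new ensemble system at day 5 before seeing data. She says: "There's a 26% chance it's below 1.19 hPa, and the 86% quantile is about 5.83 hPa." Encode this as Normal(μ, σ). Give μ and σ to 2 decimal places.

μ = 2.92, σ = 2.69

For Normal(μ,σ), the p-quantile is μ + z_p·σ. Here z_{0.26} = -0.6433, z_{0.86} = 1.08.
So 1.19 = μ − 0.6433σ and 5.83 = μ + 1.08σ.
Subtracting: σ = (5.83 − 1.19)/(1.08 − (-0.6433)) = 2.69.
Then μ = 1.19 − (-0.6433)·2.69 = 2.92.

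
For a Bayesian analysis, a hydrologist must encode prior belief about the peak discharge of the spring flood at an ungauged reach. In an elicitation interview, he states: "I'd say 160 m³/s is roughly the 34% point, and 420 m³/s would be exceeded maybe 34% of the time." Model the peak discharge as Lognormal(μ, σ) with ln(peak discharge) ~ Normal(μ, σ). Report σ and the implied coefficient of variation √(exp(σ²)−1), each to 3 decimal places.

σ ≈ 1.170, CV ≈ 1.712

If T ~ Lognormal(μ,σ) then ln T ~ Normal(μ,σ), so the p-quantile of ln T is μ + z_p·σ.
ln(160) = 5.075 and ln(420) = 6.04; z_{0.34} = -0.4125, z_{0.66} = 0.4125.
σ = (6.04 − 5.075)/(0.4125 − (-0.4125)) = 1.170.
μ = 5.075 − (-0.4125)·1.170 = 5.558.
CV = √(exp(σ²)−1) = √(exp(1.3687)−1) = 1.712.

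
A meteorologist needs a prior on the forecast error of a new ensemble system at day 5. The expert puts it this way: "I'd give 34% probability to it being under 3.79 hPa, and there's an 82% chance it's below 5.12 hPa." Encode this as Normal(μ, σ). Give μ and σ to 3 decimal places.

μ = 4.203, σ = 1.002

For Normal(μ,σ), the p-quantile is μ + z_p·σ. Here z_{0.34} = -0.4125, z_{0.82} = 0.9154.
So 3.79 = μ − 0.4125σ and 5.12 = μ + 0.9154σ.
Subtracting: σ = (5.12 − 3.79)/(0.9154 − (-0.4125)) = 1.002.
Then μ = 3.79 − (-0.4125)·1.002 = 4.203.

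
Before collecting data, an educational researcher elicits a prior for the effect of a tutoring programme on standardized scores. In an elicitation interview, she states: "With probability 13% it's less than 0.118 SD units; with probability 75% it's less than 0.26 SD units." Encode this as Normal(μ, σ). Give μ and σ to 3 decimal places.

μ = 0.207, σ = 0.079

For Normal(μ,σ), the p-quantile is μ + z_p·σ. Here z_{0.13} = -1.126, z_{0.75} = 0.6745.
So 0.118 = μ − 1.126σ and 0.26 = μ + 0.6745σ.
Subtracting: σ = (0.26 − 0.118)/(0.6745 − (-1.126)) = 0.079.
Then μ = 0.118 − (-1.126)·0.079 = 0.207.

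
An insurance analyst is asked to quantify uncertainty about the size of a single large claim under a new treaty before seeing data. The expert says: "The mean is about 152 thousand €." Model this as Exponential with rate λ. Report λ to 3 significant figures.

Exponential mean = 1/λ, so λ = 1/152.0 = 0.00658.

λ ≈ 0.00658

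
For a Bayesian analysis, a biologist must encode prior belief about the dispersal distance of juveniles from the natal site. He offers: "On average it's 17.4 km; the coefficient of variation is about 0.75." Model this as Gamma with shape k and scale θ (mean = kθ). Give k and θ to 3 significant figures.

k ≈ 1.78, θ ≈ 9.79

For Gamma(k, scale θ): mean = kθ, variance = kθ², so CV = 1/√k.
CV = 0.75, hence k = 1/CV² = 1.78.
Then θ = mean/k = 17.4/1.78 = 9.79.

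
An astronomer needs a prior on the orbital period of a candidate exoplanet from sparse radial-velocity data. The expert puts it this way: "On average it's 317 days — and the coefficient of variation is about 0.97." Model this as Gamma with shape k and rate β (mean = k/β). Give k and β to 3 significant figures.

For Gamma(k, rate β): mean = k/β, variance = k/β², so CV = 1/√k.
CV = 0.97, hence k = 1/CV² = 1.06.
Then β = k/mean = 1.06/317 = 0.00335.

k ≈ 1.06, β ≈ 0.00335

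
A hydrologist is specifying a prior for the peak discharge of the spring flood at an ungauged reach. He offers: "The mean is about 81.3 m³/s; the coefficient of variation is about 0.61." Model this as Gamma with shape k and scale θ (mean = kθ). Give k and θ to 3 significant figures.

For Gamma(k, scale θ): mean = kθ, variance = kθ², so CV = 1/√k.
CV = 0.61, hence k = 1/CV² = 2.69.
Then θ = mean/k = 81.3/2.69 = 30.3.

k ≈ 2.69, θ ≈ 30.3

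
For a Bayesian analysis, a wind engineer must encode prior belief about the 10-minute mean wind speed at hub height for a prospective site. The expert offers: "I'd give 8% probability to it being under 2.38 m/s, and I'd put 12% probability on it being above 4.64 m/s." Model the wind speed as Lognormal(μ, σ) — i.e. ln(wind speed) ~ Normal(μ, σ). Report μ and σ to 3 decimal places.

μ ≈ 1.231, σ ≈ 0.259

If T ~ Lognormal(μ,σ) then ln T ~ Normal(μ,σ), so the p-quantile of ln T is μ + z_p·σ.
ln(2.38) = 0.8671 and ln(4.64) = 1.535; z_{0.08} = -1.405, z_{0.88} = 1.175.
σ = (1.535 − 0.8671)/(1.175 − (-1.405)) = 0.259.
μ = 0.8671 − (-1.405)·0.259 = 1.231.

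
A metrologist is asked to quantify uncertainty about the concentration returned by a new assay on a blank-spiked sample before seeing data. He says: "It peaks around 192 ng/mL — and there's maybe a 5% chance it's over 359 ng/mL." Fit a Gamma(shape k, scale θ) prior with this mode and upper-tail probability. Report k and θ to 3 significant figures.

Gamma(k,θ) with k>1 has mode (k−1)θ, so θ = 192/(k−1).
Need P(X < 359) = 0.95 with θ tied to k this way. Start at k = 2, θ = 192: P(X<359) ≈ 0.558.
Too low — raise k to concentrate. Iterating converges to k ≈ 8.1.
Then θ = 192/(8.1−1) ≈ 27.

k ≈ 8.1, θ ≈ 27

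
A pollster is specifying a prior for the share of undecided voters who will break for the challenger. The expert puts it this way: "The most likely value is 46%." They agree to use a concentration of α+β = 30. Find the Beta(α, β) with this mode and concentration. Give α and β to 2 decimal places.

α = 13.88, β = 16.12

For α,β > 1 the Beta mode is (α−1)/(α+β−2). With α+β = 30, the mode is (α−1)/28.
Set (α−1)/28 = 0.46 → α = 1 + 0.46·28 = 13.88.
β = 30 − α = 16.12.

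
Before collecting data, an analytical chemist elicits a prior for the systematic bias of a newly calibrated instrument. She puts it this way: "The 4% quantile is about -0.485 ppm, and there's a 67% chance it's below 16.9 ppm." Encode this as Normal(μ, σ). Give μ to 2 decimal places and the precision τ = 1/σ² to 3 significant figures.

The p-quantile of Normal(μ,σ) is μ + z_p·σ, with z_{0.04} = -1.751 and z_{0.67} = 0.4399.
Eliminate σ: μ = (z₂·x₁ − z₁·x₂)/(z₂ − z₁) = (0.4399·-0.485 − (-1.751)·16.9)/2.191 = 13.41.
Then σ = (x₂ − x₁)/(z₂ − z₁) = (16.9 − -0.485)/2.191 = 7.94.
Precision τ = 1/σ² = 1/7.936² = 0.0159.

μ = 13.41, τ = 0.0159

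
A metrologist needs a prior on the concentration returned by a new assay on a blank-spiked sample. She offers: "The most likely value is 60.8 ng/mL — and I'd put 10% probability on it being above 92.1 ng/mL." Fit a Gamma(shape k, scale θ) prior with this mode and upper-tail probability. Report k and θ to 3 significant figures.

Gamma(k,θ) with k>1 has mode (k−1)θ, so θ = 60.8/(k−1).
Need P(X < 92.1) = 0.9 with θ tied to k this way. Start at k = 2, θ = 60.8: P(X<92.1) ≈ 0.447.
Too low — raise k to concentrate. Iterating converges to k ≈ 11.8.
Then θ = 60.8/(11.8−1) ≈ 5.63.

k ≈ 11.8, θ ≈ 5.63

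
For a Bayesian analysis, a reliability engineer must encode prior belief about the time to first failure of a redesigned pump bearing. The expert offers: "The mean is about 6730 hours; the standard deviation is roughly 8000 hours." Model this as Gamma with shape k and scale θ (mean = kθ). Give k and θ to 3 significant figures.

k ≈ 0.708, θ ≈ 9510

For Gamma(k, scale θ): mean = kθ, variance = kθ², so CV = 1/√k.
CV = SD/mean = 8000/6730 = 1.189, hence k = 1/CV² = 0.708.
Then θ = mean/k = 6730/0.708 = 9510.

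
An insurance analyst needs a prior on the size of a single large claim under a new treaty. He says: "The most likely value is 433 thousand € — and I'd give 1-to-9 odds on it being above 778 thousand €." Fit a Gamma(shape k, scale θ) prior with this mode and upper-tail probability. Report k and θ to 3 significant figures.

k ≈ 6.54, θ ≈ 78.1

Gamma(k,θ) with k>1 has mode (k−1)θ, so θ = 433/(k−1).
Need P(X < 778) = 0.9 with θ tied to k this way. Start at k = 2, θ = 433: P(X<778) ≈ 0.536.
Too low — raise k to concentrate. Iterating converges to k ≈ 6.54.
Then θ = 433/(6.54−1) ≈ 78.1.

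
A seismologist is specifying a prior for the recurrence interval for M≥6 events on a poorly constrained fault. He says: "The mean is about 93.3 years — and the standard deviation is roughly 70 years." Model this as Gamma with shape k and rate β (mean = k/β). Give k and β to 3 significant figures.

For Gamma(k, rate β): mean = k/β, variance = k/β², so CV = 1/√k.
CV = SD/mean = 70/93.3 = 0.7503, hence k = 1/CV² = 1.78.
Then β = k/mean = 1.78/93.3 = 0.019.

k ≈ 1.78, β ≈ 0.019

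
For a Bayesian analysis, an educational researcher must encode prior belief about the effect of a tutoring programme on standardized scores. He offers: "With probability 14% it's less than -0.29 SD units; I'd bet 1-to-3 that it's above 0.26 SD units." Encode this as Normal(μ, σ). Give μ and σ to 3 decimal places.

μ = 0.049, σ = 0.313

For Normal(μ,σ), the p-quantile is μ + z_p·σ. Here z_{0.14} = -1.08, z_{0.75} = 0.6745.
So -0.29 = μ − 1.08σ and 0.26 = μ + 0.6745σ.
Subtracting: σ = (0.26 − -0.29)/(0.6745 − (-1.08)) = 0.313.
Then μ = -0.29 − (-1.08)·0.313 = 0.049.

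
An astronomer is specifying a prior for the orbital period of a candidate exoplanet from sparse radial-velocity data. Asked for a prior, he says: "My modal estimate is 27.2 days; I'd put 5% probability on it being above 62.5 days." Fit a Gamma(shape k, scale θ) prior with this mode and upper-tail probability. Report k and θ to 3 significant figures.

Gamma(k,θ) with k>1 has mode (k−1)θ, so θ = 27.2/(k−1).
Need P(X < 62.5) = 0.95 with θ tied to k this way. Start at k = 2, θ = 27.2: P(X<62.5) ≈ 0.669.
Too low — raise k to concentrate. Iterating converges to k ≈ 4.96.
Then θ = 27.2/(4.96−1) ≈ 6.87.

k ≈ 4.96, θ ≈ 6.87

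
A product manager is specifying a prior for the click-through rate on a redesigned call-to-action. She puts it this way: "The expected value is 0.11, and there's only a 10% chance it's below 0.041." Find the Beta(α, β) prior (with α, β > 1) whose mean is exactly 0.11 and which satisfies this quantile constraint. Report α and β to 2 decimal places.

With mean 0.11 fixed, write α = 0.11s, β = 0.89s where s = α+β.
Need P(θ < 0.041) = 0.1 under Beta(0.11s, 0.89s). Normal approximation: (q−m)/√(m(1−m)/s) ≈ z_{0.1} = -1.28, so s ≈ 0.11·0.89·(-1.28)²/(0.041−0.11)² = 33.8.
At s = 33.8: P(θ<0.041) ≈ 0.064. Adjusting to match 0.1 gives s ≈ 25.63.
So α = 0.11·25.63 ≈ 2.82, β = 0.89·25.63 ≈ 22.81.

α ≈ 2.82, β ≈ 22.81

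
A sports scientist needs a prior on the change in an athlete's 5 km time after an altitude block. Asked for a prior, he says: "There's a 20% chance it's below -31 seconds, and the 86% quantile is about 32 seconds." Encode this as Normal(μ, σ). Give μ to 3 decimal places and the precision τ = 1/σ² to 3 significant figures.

For Normal(μ,σ), the p-quantile is μ + z_p·σ. Here z_{0.2} = -0.8416, z_{0.86} = 1.08.
So -31 = μ − 0.8416σ and 32 = μ + 1.08σ.
Subtracting: σ = (32 − -31)/(1.08 − (-0.8416)) = 32.779.
Then μ = -31 − (-0.8416)·32.779 = -3.412.
Precision τ = 1/σ² = 1/32.78² = 0.000931.

μ = -3.412, τ = 0.000931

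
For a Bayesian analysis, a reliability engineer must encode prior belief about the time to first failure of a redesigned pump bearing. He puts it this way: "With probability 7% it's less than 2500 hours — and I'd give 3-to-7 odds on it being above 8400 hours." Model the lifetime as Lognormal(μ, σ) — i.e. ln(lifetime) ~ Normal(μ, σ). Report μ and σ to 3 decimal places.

μ ≈ 8.718, σ ≈ 0.606

If T ~ Lognormal(μ,σ) then ln T ~ Normal(μ,σ), so the p-quantile of ln T is μ + z_p·σ.
ln(2500) = 7.824 and ln(8400) = 9.036; z_{0.07} = -1.476, z_{0.7} = 0.5244.
σ = (9.036 − 7.824)/(0.5244 − (-1.476)) = 0.606.
μ = 7.824 − (-1.476)·0.606 = 8.718.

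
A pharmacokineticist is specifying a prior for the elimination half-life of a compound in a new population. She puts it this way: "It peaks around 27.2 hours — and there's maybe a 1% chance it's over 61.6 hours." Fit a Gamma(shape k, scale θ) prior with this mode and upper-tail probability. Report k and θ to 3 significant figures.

k ≈ 8.17, θ ≈ 3.79

Gamma(k,θ) with k>1 has mode (k−1)θ, so θ = 27.2/(k−1).
Need P(X < 61.6) = 0.99 with θ tied to k this way. Start at k = 2, θ = 27.2: P(X<61.6) ≈ 0.661.
Too low — raise k to concentrate. Iterating converges to k ≈ 8.17.
Then θ = 27.2/(8.17−1) ≈ 3.79.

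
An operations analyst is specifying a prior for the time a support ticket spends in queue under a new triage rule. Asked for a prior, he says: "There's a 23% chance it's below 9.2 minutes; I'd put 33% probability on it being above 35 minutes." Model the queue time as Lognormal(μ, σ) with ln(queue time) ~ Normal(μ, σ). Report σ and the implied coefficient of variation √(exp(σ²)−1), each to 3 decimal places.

If T ~ Lognormal(μ,σ) then ln T ~ Normal(μ,σ), so the p-quantile of ln T is μ + z_p·σ.
ln(9.2) = 2.219 and ln(35) = 3.555; z_{0.23} = -0.7388, z_{0.67} = 0.4399.
σ = (3.555 − 2.219)/(0.4399 − (-0.7388)) = 1.134.
μ = 2.219 − (-0.7388)·1.134 = 3.057.
CV = √(exp(σ²)−1) = √(exp(1.2849)−1) = 1.617.

σ ≈ 1.134, CV ≈ 1.617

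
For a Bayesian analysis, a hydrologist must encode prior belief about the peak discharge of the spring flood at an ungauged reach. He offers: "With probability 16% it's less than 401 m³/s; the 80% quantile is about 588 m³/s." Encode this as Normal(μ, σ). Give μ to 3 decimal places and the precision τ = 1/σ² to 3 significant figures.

For Normal(μ,σ), the p-quantile is μ + z_p·σ. Here z_{0.16} = -0.9945, z_{0.8} = 0.8416.
So 401 = μ − 0.9945σ and 588 = μ + 0.8416σ.
Subtracting: σ = (588 − 401)/(0.8416 − (-0.9945)) = 101.847.
Then μ = 401 − (-0.9945)·101.847 = 502.283.
Precision τ = 1/σ² = 1/101.8² = 9.64e-05.

μ = 502.283, τ = 9.64e-05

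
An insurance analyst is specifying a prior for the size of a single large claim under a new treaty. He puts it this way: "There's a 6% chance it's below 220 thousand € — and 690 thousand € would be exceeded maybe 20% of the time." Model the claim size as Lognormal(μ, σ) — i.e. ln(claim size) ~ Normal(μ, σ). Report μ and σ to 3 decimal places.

μ ≈ 6.135, σ ≈ 0.477

If T ~ Lognormal(μ,σ) then ln T ~ Normal(μ,σ), so the p-quantile of ln T is μ + z_p·σ.
ln(220) = 5.394 and ln(690) = 6.537; z_{0.06} = -1.555, z_{0.8} = 0.8416.
σ = (6.537 − 5.394)/(0.8416 − (-1.555)) = 0.477.
μ = 5.394 − (-1.555)·0.477 = 6.135.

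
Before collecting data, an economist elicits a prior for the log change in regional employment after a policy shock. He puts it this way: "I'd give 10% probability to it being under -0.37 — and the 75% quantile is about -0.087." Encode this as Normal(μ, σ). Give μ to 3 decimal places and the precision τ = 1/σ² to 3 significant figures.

The p-quantile of Normal(μ,σ) is μ + z_p·σ, with z_{0.1} = -1.282 and z_{0.75} = 0.6745.
Eliminate σ: μ = (z₂·x₁ − z₁·x₂)/(z₂ − z₁) = (0.6745·-0.37 − (-1.282)·-0.087)/1.956 = -0.185.
Then σ = (x₂ − x₁)/(z₂ − z₁) = (-0.087 − -0.37)/1.956 = 0.145.
Precision τ = 1/σ² = 1/0.1447² = 47.8.

μ = -0.185, τ = 47.8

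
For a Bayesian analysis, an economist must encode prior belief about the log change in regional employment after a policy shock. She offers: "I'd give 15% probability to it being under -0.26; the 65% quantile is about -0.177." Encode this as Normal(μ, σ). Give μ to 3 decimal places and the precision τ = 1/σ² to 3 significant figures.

μ = -0.199, τ = 293

The p-quantile of Normal(μ,σ) is μ + z_p·σ, with z_{0.15} = -1.036 and z_{0.65} = 0.3853.
Eliminate σ: μ = (z₂·x₁ − z₁·x₂)/(z₂ − z₁) = (0.3853·-0.26 − (-1.036)·-0.177)/1.422 = -0.199.
Then σ = (x₂ − x₁)/(z₂ − z₁) = (-0.177 − -0.26)/1.422 = 0.058.
Precision τ = 1/σ² = 1/0.05838² = 293.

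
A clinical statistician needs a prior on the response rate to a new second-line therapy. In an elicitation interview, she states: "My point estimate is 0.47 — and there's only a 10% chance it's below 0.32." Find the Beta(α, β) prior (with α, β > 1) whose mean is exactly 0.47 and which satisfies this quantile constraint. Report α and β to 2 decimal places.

α ≈ 8.29, β ≈ 9.35

With mean 0.47 fixed, write α = 0.47s, β = 0.53s where s = α+β.
Need P(θ < 0.32) = 0.1 under Beta(0.47s, 0.53s). Normal approximation: (q−m)/√(m(1−m)/s) ≈ z_{0.1} = -1.28, so s ≈ 0.47·0.53·(-1.28)²/(0.32−0.47)² = 18.2.
At s = 18.2: P(θ<0.32) ≈ 0.096. Adjusting to match 0.1 gives s ≈ 17.64.
So α = 0.47·17.64 ≈ 8.29, β = 0.53·17.64 ≈ 9.35.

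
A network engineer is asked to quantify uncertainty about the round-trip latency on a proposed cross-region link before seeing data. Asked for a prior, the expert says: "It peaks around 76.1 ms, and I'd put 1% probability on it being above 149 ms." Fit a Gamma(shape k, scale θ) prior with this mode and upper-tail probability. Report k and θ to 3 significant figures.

Gamma(k,θ) with k>1 has mode (k−1)θ, so θ = 76.1/(k−1).
Need P(X < 149) = 0.99 with θ tied to k this way. Start at k = 2, θ = 76.1: P(X<149) ≈ 0.582.
Too low — raise k to concentrate. Iterating converges to k ≈ 11.9.
Then θ = 76.1/(11.9−1) ≈ 6.97.

k ≈ 11.9, θ ≈ 6.97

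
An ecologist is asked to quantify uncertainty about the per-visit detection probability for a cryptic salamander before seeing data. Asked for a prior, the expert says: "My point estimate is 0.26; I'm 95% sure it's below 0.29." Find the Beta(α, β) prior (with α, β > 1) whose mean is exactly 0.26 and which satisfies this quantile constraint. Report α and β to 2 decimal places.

α ≈ 154.79, β ≈ 440.56

With mean 0.26 fixed, write α = 0.26s, β = 0.74s where s = α+β.
Need P(θ < 0.29) = 0.95 under Beta(0.26s, 0.74s). Normal approximation: (q−m)/√(m(1−m)/s) ≈ z_{0.95} = 1.64, so s ≈ 0.26·0.74·(1.64)²/(0.29−0.26)² = 578.4.
At s = 578.4: P(θ<0.29) ≈ 0.948. Adjusting to match 0.95 gives s ≈ 595.35.
So α = 0.26·595.35 ≈ 154.79, β = 0.74·595.35 ≈ 440.56.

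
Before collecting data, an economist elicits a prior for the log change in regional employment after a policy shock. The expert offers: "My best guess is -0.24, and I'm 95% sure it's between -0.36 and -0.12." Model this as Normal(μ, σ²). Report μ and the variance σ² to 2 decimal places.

A symmetric 95% interval runs μ ± z·σ with z = 1.96.
Half-width = 0.12, so σ = 0.12/1.96 = 0.061 and σ² = 0.00.
μ is the stated best guess, -0.24.

μ = -0.24, σ² = 0.00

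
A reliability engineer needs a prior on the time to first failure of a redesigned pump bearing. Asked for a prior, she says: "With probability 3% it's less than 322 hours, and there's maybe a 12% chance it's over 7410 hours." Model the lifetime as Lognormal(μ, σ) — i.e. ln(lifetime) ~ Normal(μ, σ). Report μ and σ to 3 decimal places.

μ ≈ 7.705, σ ≈ 1.026

If T ~ Lognormal(μ,σ) then ln T ~ Normal(μ,σ), so the p-quantile of ln T is μ + z_p·σ.
ln(322) = 5.775 and ln(7410) = 8.911; z_{0.03} = -1.881, z_{0.88} = 1.175.
σ = (8.911 − 5.775)/(1.175 − (-1.881)) = 1.026.
μ = 5.775 − (-1.881)·1.026 = 7.705.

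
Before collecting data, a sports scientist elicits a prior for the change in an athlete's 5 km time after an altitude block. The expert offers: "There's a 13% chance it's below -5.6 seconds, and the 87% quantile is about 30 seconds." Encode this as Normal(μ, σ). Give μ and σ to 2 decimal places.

The p-quantile of Normal(μ,σ) is μ + z_p·σ, with z_{0.13} = -1.126 and z_{0.87} = 1.126.
Eliminate σ: μ = (z₂·x₁ − z₁·x₂)/(z₂ − z₁) = (1.126·-5.6 − (-1.126)·30)/2.253 = 12.20.
Then σ = (x₂ − x₁)/(z₂ − z₁) = (30 − -5.6)/2.253 = 15.80.

μ = 12.20, σ = 15.80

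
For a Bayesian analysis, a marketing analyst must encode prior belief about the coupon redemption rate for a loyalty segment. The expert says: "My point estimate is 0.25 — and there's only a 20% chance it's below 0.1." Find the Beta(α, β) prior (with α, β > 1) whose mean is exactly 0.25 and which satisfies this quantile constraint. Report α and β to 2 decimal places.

With mean 0.25 fixed, write α = 0.25s, β = 0.75s where s = α+β.
Need P(θ < 0.1) = 0.2 under Beta(0.25s, 0.75s). Normal approximation: (q−m)/√(m(1−m)/s) ≈ z_{0.2} = -0.842, so s ≈ 0.25·0.75·(-0.842)²/(0.1−0.25)² = 5.9.
At s = 5.9: P(θ<0.1) ≈ 0.201. Adjusting to match 0.2 gives s ≈ 5.94.
So α = 0.25·5.94 ≈ 1.49, β = 0.75·5.94 ≈ 4.46.

α ≈ 1.49, β ≈ 4.46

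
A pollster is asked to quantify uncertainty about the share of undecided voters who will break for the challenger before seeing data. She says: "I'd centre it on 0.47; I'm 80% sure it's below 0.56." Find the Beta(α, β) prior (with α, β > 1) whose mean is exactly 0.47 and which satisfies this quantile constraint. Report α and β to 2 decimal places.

α ≈ 10.24, β ≈ 11.55

With mean 0.47 fixed, write α = 0.47s, β = 0.53s where s = α+β.
Need P(θ < 0.56) = 0.8 under Beta(0.47s, 0.53s). Normal approximation: (q−m)/√(m(1−m)/s) ≈ z_{0.8} = 0.842, so s ≈ 0.47·0.53·(0.842)²/(0.56−0.47)² = 21.8.
At s = 21.8: P(θ<0.56) ≈ 0.800. Adjusting to match 0.8 gives s ≈ 21.79.
So α = 0.47·21.79 ≈ 10.24, β = 0.53·21.79 ≈ 11.55.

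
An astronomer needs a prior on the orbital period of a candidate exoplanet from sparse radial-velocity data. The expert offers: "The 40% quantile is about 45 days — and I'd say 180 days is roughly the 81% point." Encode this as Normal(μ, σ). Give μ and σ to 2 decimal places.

μ = 75.23, σ = 119.34

For Normal(μ,σ), the p-quantile is μ + z_p·σ. Here z_{0.4} = -0.2533, z_{0.81} = 0.8779.
So 45 = μ − 0.2533σ and 180 = μ + 0.8779σ.
Subtracting: σ = (180 − 45)/(0.8779 − (-0.2533)) = 119.34.
Then μ = 45 − (-0.2533)·119.34 = 75.23.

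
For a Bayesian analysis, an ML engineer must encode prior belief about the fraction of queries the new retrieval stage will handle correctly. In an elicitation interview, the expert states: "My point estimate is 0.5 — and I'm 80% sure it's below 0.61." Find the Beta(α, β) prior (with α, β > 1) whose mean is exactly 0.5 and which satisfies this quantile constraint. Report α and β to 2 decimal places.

With mean 0.5 fixed, write α = 0.5s, β = 0.5s where s = α+β.
Need P(θ < 0.61) = 0.8 under Beta(0.5s, 0.5s). Normal approximation: (q−m)/√(m(1−m)/s) ≈ z_{0.8} = 0.842, so s ≈ 0.5·0.5·(0.842)²/(0.61−0.5)² = 14.6.
At s = 14.6: P(θ<0.61) ≈ 0.799. Adjusting to match 0.8 gives s ≈ 14.77.
So α = 0.5·14.77 ≈ 7.38, β = 0.5·14.77 ≈ 7.38.

α ≈ 7.38, β ≈ 7.38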